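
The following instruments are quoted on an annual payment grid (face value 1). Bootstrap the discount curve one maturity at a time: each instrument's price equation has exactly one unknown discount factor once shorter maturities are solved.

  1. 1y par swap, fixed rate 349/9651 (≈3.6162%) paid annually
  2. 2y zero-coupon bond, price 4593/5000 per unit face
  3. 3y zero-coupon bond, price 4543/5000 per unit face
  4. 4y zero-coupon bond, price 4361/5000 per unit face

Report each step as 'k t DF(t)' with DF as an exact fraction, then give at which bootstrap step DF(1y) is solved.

1 1 9651/10000
2 2 4593/5000
3 3 4543/5000
4 4 4361/5000
DF(1y) is solved at step 1

step 1 [1y] swap r/1=349/9651: DF=(1 − 349/9651·(0))/(1+349/9651) = 9651/10000 ≈ 0.965100
step 2 [2y] zero: DF = P = 4593/5000 ≈ 0.918600
step 3 [3y] zero: DF = P = 4543/5000 ≈ 0.908600
step 4 [4y] zero: DF = P = 4361/5000 ≈ 0.872200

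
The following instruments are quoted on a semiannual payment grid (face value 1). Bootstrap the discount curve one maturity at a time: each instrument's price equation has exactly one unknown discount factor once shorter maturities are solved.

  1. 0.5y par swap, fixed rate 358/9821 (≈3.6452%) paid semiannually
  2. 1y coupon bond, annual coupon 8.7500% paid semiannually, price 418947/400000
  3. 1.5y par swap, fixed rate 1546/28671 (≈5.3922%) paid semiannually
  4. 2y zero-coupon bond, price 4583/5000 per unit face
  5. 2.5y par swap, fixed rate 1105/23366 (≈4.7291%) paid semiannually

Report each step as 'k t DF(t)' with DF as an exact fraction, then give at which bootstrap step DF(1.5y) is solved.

step 1 [0.5y] swap r/2=179/9821: DF=(1 − 179/9821·(0))/(1+179/9821) = 9821/10000 ≈ 0.982100
step 2 [1y] bond c/2=7/160: DF=(418947/400000 − 7/160·(0.982100))/(1+7/160) = 9623/10000 ≈ 0.962300
step 3 [1.5y] swap r/2=773/28671: DF=(1 − 773/28671·(0.982100+0.962300))/(1+773/28671) = 9227/10000 ≈ 0.922700
step 4 [2y] zero: DF = P = 4583/5000 ≈ 0.916600
step 5 [2.5y] swap r/2=1105/46732: DF=(1 − 1105/46732·(0.982100+0.962300+0.922700+0.916600))/(1+1105/46732) = 1779/2000 ≈ 0.889500

1 1/2 9821/10000
2 1 9623/10000
3 3/2 9227/10000
4 2 4583/5000
5 5/2 1779/2000
DF(1.5y) is solved at step 3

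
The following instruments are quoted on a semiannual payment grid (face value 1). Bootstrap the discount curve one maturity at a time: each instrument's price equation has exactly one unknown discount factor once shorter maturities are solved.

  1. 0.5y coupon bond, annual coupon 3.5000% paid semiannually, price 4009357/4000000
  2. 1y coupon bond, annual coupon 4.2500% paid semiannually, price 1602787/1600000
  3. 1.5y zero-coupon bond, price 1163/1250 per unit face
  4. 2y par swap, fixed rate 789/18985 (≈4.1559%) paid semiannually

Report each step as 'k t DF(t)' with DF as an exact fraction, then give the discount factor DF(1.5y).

step 1 [0.5y] bond c/2=7/400: DF=(4009357/4000000 − 7/400·(0))/(1+7/400) = 9851/10000 ≈ 0.985100
step 2 [1y] bond c/2=17/800: DF=(1602787/1600000 − 17/800·(0.985100))/(1+17/800) = 2401/2500 ≈ 0.960400
step 3 [1.5y] zero: DF = P = 1163/1250 ≈ 0.930400
step 4 [2y] swap r/2=789/37970: DF=(1 − 789/37970·(0.985100+0.960400+0.930400))/(1+789/37970) = 9211/10000 ≈ 0.921100

1 1/2 9851/10000
2 1 2401/2500
3 3/2 1163/1250
4 2 9211/10000
DF(1.5y) = 1163/1250 ≈ 0.930400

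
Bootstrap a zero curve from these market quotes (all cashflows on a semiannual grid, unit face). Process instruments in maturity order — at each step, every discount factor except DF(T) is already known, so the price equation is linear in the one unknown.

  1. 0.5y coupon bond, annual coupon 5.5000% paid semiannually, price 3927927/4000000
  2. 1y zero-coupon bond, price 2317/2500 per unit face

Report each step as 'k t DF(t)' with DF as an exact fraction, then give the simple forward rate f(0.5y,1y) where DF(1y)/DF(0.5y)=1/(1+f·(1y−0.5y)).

step 1 [0.5y] bond c/2=11/400: DF=(3927927/4000000 − 11/400·(0))/(1+11/400) = 9557/10000 ≈ 0.955700
step 2 [1y] zero: DF = P = 2317/2500 ≈ 0.926800

1 1/2 9557/10000
2 1 2317/2500
f(0.5y,1y) = ((9557/10000)/(2317/2500) − 1)/(1/2) = 289/4634 ≈ 6.2365%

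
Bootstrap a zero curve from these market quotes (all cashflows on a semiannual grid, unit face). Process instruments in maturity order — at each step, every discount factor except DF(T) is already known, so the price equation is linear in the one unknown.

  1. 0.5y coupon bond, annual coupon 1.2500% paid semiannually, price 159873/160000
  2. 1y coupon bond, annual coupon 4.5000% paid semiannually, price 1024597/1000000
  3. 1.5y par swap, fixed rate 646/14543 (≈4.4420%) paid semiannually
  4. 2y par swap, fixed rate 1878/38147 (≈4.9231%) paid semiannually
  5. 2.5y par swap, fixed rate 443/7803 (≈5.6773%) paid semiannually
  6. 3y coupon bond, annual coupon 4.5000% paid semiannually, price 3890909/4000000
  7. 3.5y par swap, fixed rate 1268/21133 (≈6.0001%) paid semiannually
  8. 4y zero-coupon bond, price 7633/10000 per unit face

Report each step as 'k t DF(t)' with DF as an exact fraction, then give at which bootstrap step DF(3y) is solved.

1 1/2 993/1000
2 1 4901/5000
3 3/2 4677/5000
4 2 9061/10000
5 5/2 8671/10000
6 3 8483/10000
7 7/2 4049/5000
8 4 7633/10000
DF(3y) is solved at step 6

step 1 [0.5y] bond c/2=1/160: DF=(159873/160000 − 1/160·(0))/(1+1/160) = 993/1000 ≈ 0.993000
step 2 [1y] bond c/2=9/400: DF=(1024597/1000000 − 9/400·(0.993000))/(1+9/400) = 4901/5000 ≈ 0.980200
step 3 [1.5y] swap r/2=323/14543: DF=(1 − 323/14543·(0.993000+0.980200))/(1+323/14543) = 4677/5000 ≈ 0.935400
step 4 [2y] swap r/2=939/38147: DF=(1 − 939/38147·(0.993000+0.980200+0.935400))/(1+939/38147) = 9061/10000 ≈ 0.906100
step 5 [2.5y] swap r/2=443/15606: DF=(1 − 443/15606·(0.993000+0.980200+0.935400+0.906100))/(1+443/15606) = 8671/10000 ≈ 0.867100
step 6 [3y] bond c/2=9/400: DF=(3890909/4000000 − 9/400·(0.993000+0.980200+0.935400+0.906100+0.867100))/(1+9/400) = 8483/10000 ≈ 0.848300
step 7 [3.5y] swap r/2=634/21133: DF=(1 − 634/21133·(0.993000+0.980200+0.935400+0.906100+0.867100+0.848300))/(1+634/21133) = 4049/5000 ≈ 0.809800
step 8 [4y] zero: DF = P = 7633/10000 ≈ 0.763300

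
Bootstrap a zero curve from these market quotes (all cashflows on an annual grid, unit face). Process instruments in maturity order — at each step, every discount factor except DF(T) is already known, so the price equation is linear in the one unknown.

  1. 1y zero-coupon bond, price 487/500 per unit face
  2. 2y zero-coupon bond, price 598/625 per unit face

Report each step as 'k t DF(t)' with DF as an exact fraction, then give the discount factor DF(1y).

step 1 [1y] zero: DF = P = 487/500 ≈ 0.974000
step 2 [2y] zero: DF = P = 598/625 ≈ 0.956800

1 1 487/500
2 2 598/625
DF(1y) = 487/500 ≈ 0.974000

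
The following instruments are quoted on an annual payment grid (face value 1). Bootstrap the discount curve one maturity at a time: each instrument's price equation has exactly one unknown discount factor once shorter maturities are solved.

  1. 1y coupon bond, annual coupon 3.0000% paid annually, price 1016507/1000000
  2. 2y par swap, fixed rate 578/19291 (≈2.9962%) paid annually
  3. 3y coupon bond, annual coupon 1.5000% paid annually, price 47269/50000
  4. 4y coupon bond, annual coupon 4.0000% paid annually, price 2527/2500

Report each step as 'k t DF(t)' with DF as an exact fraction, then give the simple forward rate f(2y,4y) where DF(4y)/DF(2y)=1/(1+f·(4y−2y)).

step 1 [1y] bond c/1=3/100: DF=(1016507/1000000 − 3/100·(0))/(1+3/100) = 9869/10000 ≈ 0.986900
step 2 [2y] swap r/1=578/19291: DF=(1 − 578/19291·(0.986900))/(1+578/19291) = 4711/5000 ≈ 0.942200
step 3 [3y] bond c/1=3/200: DF=(47269/50000 − 3/200·(0.986900+0.942200))/(1+3/200) = 9029/10000 ≈ 0.902900
step 4 [4y] bond c/1=1/25: DF=(2527/2500 − 1/25·(0.986900+0.942200+0.902900))/(1+1/25) = 863/1000 ≈ 0.863000

1 1 9869/10000
2 2 4711/5000
3 3 9029/10000
4 4 863/1000
f(2y,4y) = ((4711/5000)/(863/1000) − 1)/(2) = 198/4315 ≈ 4.5886%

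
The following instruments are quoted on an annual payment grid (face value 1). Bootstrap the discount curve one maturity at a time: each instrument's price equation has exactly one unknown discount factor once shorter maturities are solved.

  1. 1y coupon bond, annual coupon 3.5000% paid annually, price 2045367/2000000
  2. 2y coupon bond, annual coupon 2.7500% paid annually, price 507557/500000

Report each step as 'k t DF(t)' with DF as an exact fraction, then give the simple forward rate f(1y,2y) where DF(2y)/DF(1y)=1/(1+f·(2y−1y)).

step 1 [1y] bond c/1=7/200: DF=(2045367/2000000 − 7/200·(0))/(1+7/200) = 9881/10000 ≈ 0.988100
step 2 [2y] bond c/1=11/400: DF=(507557/500000 − 11/400·(0.988100))/(1+11/400) = 1923/2000 ≈ 0.961500

1 1 9881/10000
2 2 1923/2000
f(1y,2y) = ((9881/10000)/(1923/2000) − 1)/(1) = 266/9615 ≈ 2.7665%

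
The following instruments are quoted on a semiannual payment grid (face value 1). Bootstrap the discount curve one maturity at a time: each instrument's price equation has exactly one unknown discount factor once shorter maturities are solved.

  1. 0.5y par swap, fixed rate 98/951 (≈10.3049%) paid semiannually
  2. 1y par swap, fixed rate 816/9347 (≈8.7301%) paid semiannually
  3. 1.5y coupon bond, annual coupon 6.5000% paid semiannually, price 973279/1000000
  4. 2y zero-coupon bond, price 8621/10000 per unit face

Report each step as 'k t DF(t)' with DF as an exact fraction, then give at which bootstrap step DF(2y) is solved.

1 1/2 951/1000
2 1 574/625
3 3/2 4419/5000
4 2 8621/10000
DF(2y) is solved at step 4

step 1 [0.5y] swap r/2=49/951: DF=(1 − 49/951·(0))/(1+49/951) = 951/1000 ≈ 0.951000
step 2 [1y] swap r/2=408/9347: DF=(1 − 408/9347·(0.951000))/(1+408/9347) = 574/625 ≈ 0.918400
step 3 [1.5y] bond c/2=13/400: DF=(973279/1000000 − 13/400·(0.951000+0.918400))/(1+13/400) = 4419/5000 ≈ 0.883800
step 4 [2y] zero: DF = P = 8621/10000 ≈ 0.862100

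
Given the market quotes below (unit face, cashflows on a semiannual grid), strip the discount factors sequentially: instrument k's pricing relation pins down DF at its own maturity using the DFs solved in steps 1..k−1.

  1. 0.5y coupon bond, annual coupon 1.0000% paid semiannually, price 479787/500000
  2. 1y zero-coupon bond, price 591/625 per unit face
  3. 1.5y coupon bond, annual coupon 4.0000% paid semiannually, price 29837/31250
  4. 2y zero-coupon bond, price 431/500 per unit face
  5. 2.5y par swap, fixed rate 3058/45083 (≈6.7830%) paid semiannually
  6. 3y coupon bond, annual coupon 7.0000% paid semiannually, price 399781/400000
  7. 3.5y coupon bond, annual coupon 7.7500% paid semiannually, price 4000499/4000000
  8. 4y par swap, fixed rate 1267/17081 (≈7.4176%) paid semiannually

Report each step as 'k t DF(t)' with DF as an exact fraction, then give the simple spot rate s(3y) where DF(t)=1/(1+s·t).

1 1/2 2387/2500
2 1 591/625
3 3/2 2247/2500
4 2 431/500
5 5/2 8471/10000
6 3 2033/2500
7 7/2 7643/10000
8 4 3733/5000
s(3y) = (1/(2033/2500) − 1)/(3) = 467/6099 ≈ 7.6570%

step 1 [0.5y] bond c/2=1/200: DF=(479787/500000 − 1/200·(0))/(1+1/200) = 2387/2500 ≈ 0.954800
step 2 [1y] zero: DF = P = 591/625 ≈ 0.945600
step 3 [1.5y] bond c/2=1/50: DF=(29837/31250 − 1/50·(0.954800+0.945600))/(1+1/50) = 2247/2500 ≈ 0.898800
step 4 [2y] zero: DF = P = 431/500 ≈ 0.862000
step 5 [2.5y] swap r/2=1529/45083: DF=(1 − 1529/45083·(0.954800+0.945600+0.898800+0.862000))/(1+1529/45083) = 8471/10000 ≈ 0.847100
step 6 [3y] bond c/2=7/200: DF=(399781/400000 − 7/200·(0.954800+0.945600+0.898800+0.862000+0.847100))/(1+7/200) = 2033/2500 ≈ 0.813200
step 7 [3.5y] bond c/2=31/800: DF=(4000499/4000000 − 31/800·(0.954800+0.945600+0.898800+0.862000+0.847100+0.813200))/(1+31/800) = 7643/10000 ≈ 0.764300
step 8 [4y] swap r/2=1267/34162: DF=(1 − 1267/34162·(0.954800+0.945600+0.898800+0.862000+0.847100+0.813200+0.764300))/(1+1267/34162) = 3733/5000 ≈ 0.746600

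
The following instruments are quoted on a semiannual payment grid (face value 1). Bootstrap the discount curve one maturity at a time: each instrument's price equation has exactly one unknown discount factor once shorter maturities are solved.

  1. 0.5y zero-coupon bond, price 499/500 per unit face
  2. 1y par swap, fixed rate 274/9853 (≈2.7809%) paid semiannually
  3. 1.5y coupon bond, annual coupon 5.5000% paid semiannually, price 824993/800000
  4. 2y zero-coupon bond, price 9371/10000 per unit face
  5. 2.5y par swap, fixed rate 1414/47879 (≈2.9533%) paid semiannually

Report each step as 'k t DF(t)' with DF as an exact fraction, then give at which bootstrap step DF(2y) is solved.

step 1 [0.5y] zero: DF = P = 499/500 ≈ 0.998000
step 2 [1y] swap r/2=137/9853: DF=(1 − 137/9853·(0.998000))/(1+137/9853) = 4863/5000 ≈ 0.972600
step 3 [1.5y] bond c/2=11/400: DF=(824993/800000 − 11/400·(0.998000+0.972600))/(1+11/400) = 9509/10000 ≈ 0.950900
step 4 [2y] zero: DF = P = 9371/10000 ≈ 0.937100
step 5 [2.5y] swap r/2=707/47879: DF=(1 − 707/47879·(0.998000+0.972600+0.950900+0.937100))/(1+707/47879) = 9293/10000 ≈ 0.929300

1 1/2 499/500
2 1 4863/5000
3 3/2 9509/10000
4 2 9371/10000
5 5/2 9293/10000
DF(2y) is solved at step 4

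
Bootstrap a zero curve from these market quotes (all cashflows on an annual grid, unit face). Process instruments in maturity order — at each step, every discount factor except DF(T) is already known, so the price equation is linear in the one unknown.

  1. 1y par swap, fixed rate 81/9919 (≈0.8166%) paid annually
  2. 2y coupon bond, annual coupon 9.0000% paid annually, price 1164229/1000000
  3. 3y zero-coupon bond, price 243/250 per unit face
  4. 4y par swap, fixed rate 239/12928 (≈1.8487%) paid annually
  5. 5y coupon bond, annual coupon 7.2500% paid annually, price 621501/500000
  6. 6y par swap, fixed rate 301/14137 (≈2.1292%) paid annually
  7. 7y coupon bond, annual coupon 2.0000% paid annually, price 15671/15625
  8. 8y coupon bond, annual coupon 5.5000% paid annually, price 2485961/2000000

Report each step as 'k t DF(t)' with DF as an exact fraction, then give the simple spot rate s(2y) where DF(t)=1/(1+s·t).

step 1 [1y] swap r/1=81/9919: DF=(1 − 81/9919·(0))/(1+81/9919) = 9919/10000 ≈ 0.991900
step 2 [2y] bond c/1=9/100: DF=(1164229/1000000 − 9/100·(0.991900))/(1+9/100) = 4931/5000 ≈ 0.986200
step 3 [3y] zero: DF = P = 243/250 ≈ 0.972000
step 4 [4y] swap r/1=239/12928: DF=(1 − 239/12928·(0.991900+0.986200+0.972000))/(1+239/12928) = 9283/10000 ≈ 0.928300
step 5 [5y] bond c/1=29/400: DF=(621501/500000 − 29/400·(0.991900+0.986200+0.972000+0.928300))/(1+29/400) = 1121/1250 ≈ 0.896800
step 6 [6y] swap r/1=301/14137: DF=(1 − 301/14137·(0.991900+0.986200+0.972000+0.928300+0.896800))/(1+301/14137) = 2199/2500 ≈ 0.879600
step 7 [7y] bond c/1=1/50: DF=(15671/15625 − 1/50·(0.991900+0.986200+0.972000+0.928300+0.896800+0.879600))/(1+1/50) = 2181/2500 ≈ 0.872400
step 8 [8y] bond c/1=11/200: DF=(2485961/2000000 − 11/200·(0.991900+0.986200+0.972000+0.928300+0.896800+0.879600+0.872400))/(1+11/200) = 8379/10000 ≈ 0.837900

1 1 9919/10000
2 2 4931/5000
3 3 243/250
4 4 9283/10000
5 5 1121/1250
6 6 2199/2500
7 7 2181/2500
8 8 8379/10000
s(2y) = (1/(4931/5000) − 1)/(2) = 69/9862 ≈ 0.6997%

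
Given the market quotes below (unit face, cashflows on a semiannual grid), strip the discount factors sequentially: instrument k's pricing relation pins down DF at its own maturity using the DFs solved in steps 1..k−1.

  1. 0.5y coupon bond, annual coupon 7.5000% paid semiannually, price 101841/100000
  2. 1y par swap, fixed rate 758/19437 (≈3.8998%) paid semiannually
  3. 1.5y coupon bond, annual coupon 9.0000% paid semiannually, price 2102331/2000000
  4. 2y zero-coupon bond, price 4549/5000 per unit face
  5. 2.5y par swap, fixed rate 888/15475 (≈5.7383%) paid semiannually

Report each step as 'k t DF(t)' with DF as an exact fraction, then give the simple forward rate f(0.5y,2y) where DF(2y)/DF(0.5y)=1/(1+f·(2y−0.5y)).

1 1/2 1227/1250
2 1 9621/10000
3 3/2 4611/5000
4 2 4549/5000
5 5/2 2167/2500
f(0.5y,2y) = ((1227/1250)/(4549/5000) − 1)/(3/2) = 718/13647 ≈ 5.2612%

step 1 [0.5y] bond c/2=3/80: DF=(101841/100000 − 3/80·(0))/(1+3/80) = 1227/1250 ≈ 0.981600
step 2 [1y] swap r/2=379/19437: DF=(1 − 379/19437·(0.981600))/(1+379/19437) = 9621/10000 ≈ 0.962100
step 3 [1.5y] bond c/2=9/200: DF=(2102331/2000000 − 9/200·(0.981600+0.962100))/(1+9/200) = 4611/5000 ≈ 0.922200
step 4 [2y] zero: DF = P = 4549/5000 ≈ 0.909800
step 5 [2.5y] swap r/2=444/15475: DF=(1 − 444/15475·(0.981600+0.962100+0.922200+0.909800))/(1+444/15475) = 2167/2500 ≈ 0.866800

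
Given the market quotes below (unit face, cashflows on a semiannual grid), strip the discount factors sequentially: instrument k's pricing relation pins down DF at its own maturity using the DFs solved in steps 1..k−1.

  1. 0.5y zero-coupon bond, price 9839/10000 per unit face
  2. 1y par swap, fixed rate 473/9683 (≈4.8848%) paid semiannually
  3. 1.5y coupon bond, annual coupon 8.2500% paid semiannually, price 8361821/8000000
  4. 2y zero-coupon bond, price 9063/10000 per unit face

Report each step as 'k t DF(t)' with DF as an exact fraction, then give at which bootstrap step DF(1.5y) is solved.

1 1/2 9839/10000
2 1 9527/10000
3 3/2 9271/10000
4 2 9063/10000
DF(1.5y) is solved at step 3

step 1 [0.5y] zero: DF = P = 9839/10000 ≈ 0.983900
step 2 [1y] swap r/2=473/19366: DF=(1 − 473/19366·(0.983900))/(1+473/19366) = 9527/10000 ≈ 0.952700
step 3 [1.5y] bond c/2=33/800: DF=(8361821/8000000 − 33/800·(0.983900+0.952700))/(1+33/800) = 9271/10000 ≈ 0.927100
step 4 [2y] zero: DF = P = 9063/10000 ≈ 0.906300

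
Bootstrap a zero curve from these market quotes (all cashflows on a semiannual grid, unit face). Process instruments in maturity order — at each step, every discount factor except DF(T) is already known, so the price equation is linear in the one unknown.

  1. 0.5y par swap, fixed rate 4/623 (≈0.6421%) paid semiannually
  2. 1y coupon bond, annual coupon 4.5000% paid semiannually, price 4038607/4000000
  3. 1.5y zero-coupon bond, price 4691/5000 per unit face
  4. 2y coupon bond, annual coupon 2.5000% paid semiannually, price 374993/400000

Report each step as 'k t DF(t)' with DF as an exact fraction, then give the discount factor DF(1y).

step 1 [0.5y] swap r/2=2/623: DF=(1 − 2/623·(0))/(1+2/623) = 623/625 ≈ 0.996800
step 2 [1y] bond c/2=9/400: DF=(4038607/4000000 − 9/400·(0.996800))/(1+9/400) = 1931/2000 ≈ 0.965500
step 3 [1.5y] zero: DF = P = 4691/5000 ≈ 0.938200
step 4 [2y] bond c/2=1/80: DF=(374993/400000 − 1/80·(0.996800+0.965500+0.938200))/(1+1/80) = 8901/10000 ≈ 0.890100

1 1/2 623/625
2 1 1931/2000
3 3/2 4691/5000
4 2 8901/10000
DF(1y) = 1931/2000 ≈ 0.965500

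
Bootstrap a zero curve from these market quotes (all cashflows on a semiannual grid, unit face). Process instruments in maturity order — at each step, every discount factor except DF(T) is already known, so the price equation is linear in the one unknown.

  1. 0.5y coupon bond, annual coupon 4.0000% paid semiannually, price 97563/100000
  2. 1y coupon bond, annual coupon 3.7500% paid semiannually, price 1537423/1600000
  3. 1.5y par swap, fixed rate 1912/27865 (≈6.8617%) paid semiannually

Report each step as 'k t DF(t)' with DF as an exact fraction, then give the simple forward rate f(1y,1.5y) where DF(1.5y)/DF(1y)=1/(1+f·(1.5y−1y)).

step 1 [0.5y] bond c/2=1/50: DF=(97563/100000 − 1/50·(0))/(1+1/50) = 1913/2000 ≈ 0.956500
step 2 [1y] bond c/2=3/160: DF=(1537423/1600000 − 3/160·(0.956500))/(1+3/160) = 1157/1250 ≈ 0.925600
step 3 [1.5y] swap r/2=956/27865: DF=(1 − 956/27865·(0.956500+0.925600))/(1+956/27865) = 2261/2500 ≈ 0.904400

1 1/2 1913/2000
2 1 1157/1250
3 3/2 2261/2500
f(1y,1.5y) = ((1157/1250)/(2261/2500) − 1)/(1/2) = 106/2261 ≈ 4.6882%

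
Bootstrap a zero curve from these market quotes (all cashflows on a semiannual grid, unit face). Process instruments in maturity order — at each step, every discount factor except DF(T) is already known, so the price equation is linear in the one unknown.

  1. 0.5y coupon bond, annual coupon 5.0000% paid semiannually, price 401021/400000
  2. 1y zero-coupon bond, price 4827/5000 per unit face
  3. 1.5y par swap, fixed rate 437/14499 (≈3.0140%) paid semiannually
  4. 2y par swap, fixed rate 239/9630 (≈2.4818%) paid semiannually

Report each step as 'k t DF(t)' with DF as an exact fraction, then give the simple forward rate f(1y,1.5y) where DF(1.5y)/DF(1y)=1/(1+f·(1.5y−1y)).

step 1 [0.5y] bond c/2=1/40: DF=(401021/400000 − 1/40·(0))/(1+1/40) = 9781/10000 ≈ 0.978100
step 2 [1y] zero: DF = P = 4827/5000 ≈ 0.965400
step 3 [1.5y] swap r/2=437/28998: DF=(1 − 437/28998·(0.978100+0.965400))/(1+437/28998) = 9563/10000 ≈ 0.956300
step 4 [2y] swap r/2=239/19260: DF=(1 − 239/19260·(0.978100+0.965400+0.956300))/(1+239/19260) = 4761/5000 ≈ 0.952200

1 1/2 9781/10000
2 1 4827/5000
3 3/2 9563/10000
4 2 4761/5000
f(1y,1.5y) = ((4827/5000)/(9563/10000) − 1)/(1/2) = 182/9563 ≈ 1.9032%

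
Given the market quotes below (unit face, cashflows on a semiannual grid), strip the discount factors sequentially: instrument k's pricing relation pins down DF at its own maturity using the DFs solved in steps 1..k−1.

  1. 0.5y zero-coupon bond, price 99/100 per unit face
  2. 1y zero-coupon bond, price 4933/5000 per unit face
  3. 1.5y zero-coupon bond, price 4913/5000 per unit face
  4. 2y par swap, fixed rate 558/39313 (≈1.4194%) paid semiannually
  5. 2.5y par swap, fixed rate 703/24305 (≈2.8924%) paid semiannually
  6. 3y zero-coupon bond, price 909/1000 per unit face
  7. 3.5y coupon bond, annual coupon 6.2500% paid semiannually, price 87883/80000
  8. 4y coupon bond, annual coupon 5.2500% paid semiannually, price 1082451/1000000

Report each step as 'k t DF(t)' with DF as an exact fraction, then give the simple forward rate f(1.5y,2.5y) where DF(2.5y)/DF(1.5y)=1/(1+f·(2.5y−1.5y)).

step 1 [0.5y] zero: DF = P = 99/100 ≈ 0.990000
step 2 [1y] zero: DF = P = 4933/5000 ≈ 0.986600
step 3 [1.5y] zero: DF = P = 4913/5000 ≈ 0.982600
step 4 [2y] swap r/2=279/39313: DF=(1 − 279/39313·(0.990000+0.986600+0.982600))/(1+279/39313) = 9721/10000 ≈ 0.972100
step 5 [2.5y] swap r/2=703/48610: DF=(1 − 703/48610·(0.990000+0.986600+0.982600+0.972100))/(1+703/48610) = 9297/10000 ≈ 0.929700
step 6 [3y] zero: DF = P = 909/1000 ≈ 0.909000
step 7 [3.5y] bond c/2=1/32: DF=(87883/80000 − 1/32·(0.990000+0.986600+0.982600+0.972100+0.929700+0.909000))/(1+1/32) = 1113/1250 ≈ 0.890400
step 8 [4y] bond c/2=21/800: DF=(1082451/1000000 − 21/800·(0.990000+0.986600+0.982600+0.972100+0.929700+0.909000+0.890400))/(1+21/800) = 2211/2500 ≈ 0.884400

1 1/2 99/100
2 1 4933/5000
3 3/2 4913/5000
4 2 9721/10000
5 5/2 9297/10000
6 3 909/1000
7 7/2 1113/1250
8 4 2211/2500
f(1.5y,2.5y) = ((4913/5000)/(9297/10000) − 1)/(1) = 529/9297 ≈ 5.6900%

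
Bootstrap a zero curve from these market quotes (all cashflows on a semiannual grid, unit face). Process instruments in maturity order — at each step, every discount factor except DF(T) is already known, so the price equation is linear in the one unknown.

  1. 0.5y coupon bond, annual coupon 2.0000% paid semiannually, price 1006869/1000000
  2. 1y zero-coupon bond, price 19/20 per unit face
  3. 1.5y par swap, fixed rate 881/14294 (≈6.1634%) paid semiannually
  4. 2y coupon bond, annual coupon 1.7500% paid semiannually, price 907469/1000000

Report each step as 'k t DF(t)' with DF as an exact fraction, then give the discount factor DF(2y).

step 1 [0.5y] bond c/2=1/100: DF=(1006869/1000000 − 1/100·(0))/(1+1/100) = 9969/10000 ≈ 0.996900
step 2 [1y] zero: DF = P = 19/20 ≈ 0.950000
step 3 [1.5y] swap r/2=881/28588: DF=(1 − 881/28588·(0.996900+0.950000))/(1+881/28588) = 9119/10000 ≈ 0.911900
step 4 [2y] bond c/2=7/800: DF=(907469/1000000 − 7/800·(0.996900+0.950000+0.911900))/(1+7/800) = 2187/2500 ≈ 0.874800

1 1/2 9969/10000
2 1 19/20
3 3/2 9119/10000
4 2 2187/2500
DF(2y) = 2187/2500 ≈ 0.874800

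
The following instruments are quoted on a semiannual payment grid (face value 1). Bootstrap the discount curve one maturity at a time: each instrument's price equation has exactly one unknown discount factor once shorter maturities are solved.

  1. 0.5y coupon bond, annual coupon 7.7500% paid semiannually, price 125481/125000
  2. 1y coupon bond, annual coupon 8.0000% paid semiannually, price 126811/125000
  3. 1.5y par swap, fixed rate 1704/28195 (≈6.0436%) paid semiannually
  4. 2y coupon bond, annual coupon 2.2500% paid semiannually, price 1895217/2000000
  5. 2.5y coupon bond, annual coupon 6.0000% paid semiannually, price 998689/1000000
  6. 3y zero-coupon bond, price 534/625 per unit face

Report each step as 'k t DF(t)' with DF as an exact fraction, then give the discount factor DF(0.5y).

1 1/2 604/625
2 1 9383/10000
3 3/2 2287/2500
4 2 9057/10000
5 5/2 8611/10000
6 3 534/625
DF(0.5y) = 604/625 ≈ 0.966400

step 1 [0.5y] bond c/2=31/800: DF=(125481/125000 − 31/800·(0))/(1+31/800) = 604/625 ≈ 0.966400
step 2 [1y] bond c/2=1/25: DF=(126811/125000 − 1/25·(0.966400))/(1+1/25) = 9383/10000 ≈ 0.938300
step 3 [1.5y] swap r/2=852/28195: DF=(1 − 852/28195·(0.966400+0.938300))/(1+852/28195) = 2287/2500 ≈ 0.914800
step 4 [2y] bond c/2=9/800: DF=(1895217/2000000 − 9/800·(0.966400+0.938300+0.914800))/(1+9/800) = 9057/10000 ≈ 0.905700
step 5 [2.5y] bond c/2=3/100: DF=(998689/1000000 − 3/100·(0.966400+0.938300+0.914800+0.905700))/(1+3/100) = 8611/10000 ≈ 0.861100
step 6 [3y] zero: DF = P = 534/625 ≈ 0.854400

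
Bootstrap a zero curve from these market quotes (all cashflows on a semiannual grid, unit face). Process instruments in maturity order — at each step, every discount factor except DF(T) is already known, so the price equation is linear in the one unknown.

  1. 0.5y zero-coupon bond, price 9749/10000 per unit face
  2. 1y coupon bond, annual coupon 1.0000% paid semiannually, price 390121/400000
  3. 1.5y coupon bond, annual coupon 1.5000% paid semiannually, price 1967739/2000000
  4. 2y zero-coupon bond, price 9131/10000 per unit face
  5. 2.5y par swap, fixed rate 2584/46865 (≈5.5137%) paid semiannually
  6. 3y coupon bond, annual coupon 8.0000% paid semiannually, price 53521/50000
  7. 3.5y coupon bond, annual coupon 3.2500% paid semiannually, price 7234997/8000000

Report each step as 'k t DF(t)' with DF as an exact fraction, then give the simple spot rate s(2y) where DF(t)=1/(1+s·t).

step 1 [0.5y] zero: DF = P = 9749/10000 ≈ 0.974900
step 2 [1y] bond c/2=1/200: DF=(390121/400000 − 1/200·(0.974900))/(1+1/200) = 1207/1250 ≈ 0.965600
step 3 [1.5y] bond c/2=3/400: DF=(1967739/2000000 − 3/400·(0.974900+0.965600))/(1+3/400) = 9621/10000 ≈ 0.962100
step 4 [2y] zero: DF = P = 9131/10000 ≈ 0.913100
step 5 [2.5y] swap r/2=1292/46865: DF=(1 − 1292/46865·(0.974900+0.965600+0.962100+0.913100))/(1+1292/46865) = 2177/2500 ≈ 0.870800
step 6 [3y] bond c/2=1/25: DF=(53521/50000 − 1/25·(0.974900+0.965600+0.962100+0.913100+0.870800))/(1+1/25) = 849/1000 ≈ 0.849000
step 7 [3.5y] bond c/2=13/800: DF=(7234997/8000000 − 13/800·(0.974900+0.965600+0.962100+0.913100+0.870800+0.849000))/(1+13/800) = 4007/5000 ≈ 0.801400

1 1/2 9749/10000
2 1 1207/1250
3 3/2 9621/10000
4 2 9131/10000
5 5/2 2177/2500
6 3 849/1000
7 7/2 4007/5000
s(2y) = (1/(9131/10000) − 1)/(2) = 869/18262 ≈ 4.7585%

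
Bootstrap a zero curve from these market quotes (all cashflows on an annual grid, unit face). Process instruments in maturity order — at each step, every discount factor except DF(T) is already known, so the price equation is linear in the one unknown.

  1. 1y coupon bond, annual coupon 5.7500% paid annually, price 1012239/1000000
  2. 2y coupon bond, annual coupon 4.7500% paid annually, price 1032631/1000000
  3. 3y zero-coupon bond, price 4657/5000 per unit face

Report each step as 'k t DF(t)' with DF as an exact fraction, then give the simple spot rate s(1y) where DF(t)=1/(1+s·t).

step 1 [1y] bond c/1=23/400: DF=(1012239/1000000 − 23/400·(0))/(1+23/400) = 2393/2500 ≈ 0.957200
step 2 [2y] bond c/1=19/400: DF=(1032631/1000000 − 19/400·(0.957200))/(1+19/400) = 589/625 ≈ 0.942400
step 3 [3y] zero: DF = P = 4657/5000 ≈ 0.931400

1 1 2393/2500
2 2 589/625
3 3 4657/5000
s(1y) = (1/(2393/2500) − 1)/(1) = 107/2393 ≈ 4.4714%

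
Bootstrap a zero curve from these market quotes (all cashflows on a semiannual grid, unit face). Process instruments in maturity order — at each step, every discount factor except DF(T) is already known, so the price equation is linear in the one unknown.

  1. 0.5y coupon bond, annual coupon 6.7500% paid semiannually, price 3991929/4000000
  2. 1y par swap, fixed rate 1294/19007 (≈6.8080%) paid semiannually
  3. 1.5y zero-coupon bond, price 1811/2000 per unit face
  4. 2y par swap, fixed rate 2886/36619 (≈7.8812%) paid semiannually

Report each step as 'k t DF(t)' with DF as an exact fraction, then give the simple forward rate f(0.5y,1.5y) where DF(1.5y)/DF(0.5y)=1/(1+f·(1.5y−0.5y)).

1 1/2 4827/5000
2 1 9353/10000
3 3/2 1811/2000
4 2 8557/10000
f(0.5y,1.5y) = ((4827/5000)/(1811/2000) − 1)/(1) = 599/9055 ≈ 6.6151%

step 1 [0.5y] bond c/2=27/800: DF=(3991929/4000000 − 27/800·(0))/(1+27/800) = 4827/5000 ≈ 0.965400
step 2 [1y] swap r/2=647/19007: DF=(1 − 647/19007·(0.965400))/(1+647/19007) = 9353/10000 ≈ 0.935300
step 3 [1.5y] zero: DF = P = 1811/2000 ≈ 0.905500
step 4 [2y] swap r/2=1443/36619: DF=(1 − 1443/36619·(0.965400+0.935300+0.905500))/(1+1443/36619) = 8557/10000 ≈ 0.855700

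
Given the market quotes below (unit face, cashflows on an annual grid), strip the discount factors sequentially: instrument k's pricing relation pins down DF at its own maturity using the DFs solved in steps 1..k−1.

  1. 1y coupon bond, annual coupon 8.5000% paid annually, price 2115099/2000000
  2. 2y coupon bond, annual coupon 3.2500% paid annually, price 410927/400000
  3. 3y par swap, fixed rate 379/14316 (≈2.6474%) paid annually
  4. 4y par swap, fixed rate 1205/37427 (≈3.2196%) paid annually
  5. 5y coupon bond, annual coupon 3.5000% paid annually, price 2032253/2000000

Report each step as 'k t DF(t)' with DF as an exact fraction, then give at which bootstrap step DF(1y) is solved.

step 1 [1y] bond c/1=17/200: DF=(2115099/2000000 − 17/200·(0))/(1+17/200) = 9747/10000 ≈ 0.974700
step 2 [2y] bond c/1=13/400: DF=(410927/400000 − 13/400·(0.974700))/(1+13/400) = 9643/10000 ≈ 0.964300
step 3 [3y] swap r/1=379/14316: DF=(1 − 379/14316·(0.974700+0.964300))/(1+379/14316) = 4621/5000 ≈ 0.924200
step 4 [4y] swap r/1=1205/37427: DF=(1 − 1205/37427·(0.974700+0.964300+0.924200))/(1+1205/37427) = 1759/2000 ≈ 0.879500
step 5 [5y] bond c/1=7/200: DF=(2032253/2000000 − 7/200·(0.974700+0.964300+0.924200+0.879500))/(1+7/200) = 1069/1250 ≈ 0.855200

1 1 9747/10000
2 2 9643/10000
3 3 4621/5000
4 4 1759/2000
5 5 1069/1250
DF(1y) is solved at step 1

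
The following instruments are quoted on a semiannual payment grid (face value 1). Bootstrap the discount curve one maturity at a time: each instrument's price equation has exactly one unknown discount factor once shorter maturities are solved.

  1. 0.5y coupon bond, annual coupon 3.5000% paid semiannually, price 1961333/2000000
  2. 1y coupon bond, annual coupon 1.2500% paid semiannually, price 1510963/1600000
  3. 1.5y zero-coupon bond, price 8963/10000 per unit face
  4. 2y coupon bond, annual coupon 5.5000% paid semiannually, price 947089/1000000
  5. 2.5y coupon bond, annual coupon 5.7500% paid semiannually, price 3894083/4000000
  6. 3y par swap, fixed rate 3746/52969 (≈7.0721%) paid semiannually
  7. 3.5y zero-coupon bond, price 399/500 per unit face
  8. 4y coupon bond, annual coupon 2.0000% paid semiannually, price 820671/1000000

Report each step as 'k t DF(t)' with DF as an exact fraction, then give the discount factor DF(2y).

step 1 [0.5y] bond c/2=7/400: DF=(1961333/2000000 − 7/400·(0))/(1+7/400) = 4819/5000 ≈ 0.963800
step 2 [1y] bond c/2=1/160: DF=(1510963/1600000 − 1/160·(0.963800))/(1+1/160) = 373/400 ≈ 0.932500
step 3 [1.5y] zero: DF = P = 8963/10000 ≈ 0.896300
step 4 [2y] bond c/2=11/400: DF=(947089/1000000 − 11/400·(0.963800+0.932500+0.896300))/(1+11/400) = 847/1000 ≈ 0.847000
step 5 [2.5y] bond c/2=23/800: DF=(3894083/4000000 − 23/800·(0.963800+0.932500+0.896300+0.847000))/(1+23/800) = 4223/5000 ≈ 0.844600
step 6 [3y] swap r/2=1873/52969: DF=(1 − 1873/52969·(0.963800+0.932500+0.896300+0.847000+0.844600))/(1+1873/52969) = 8127/10000 ≈ 0.812700
step 7 [3.5y] zero: DF = P = 399/500 ≈ 0.798000
step 8 [4y] bond c/2=1/100: DF=(820671/1000000 − 1/100·(0.963800+0.932500+0.896300+0.847000+0.844600+0.812700+0.798000))/(1+1/100) = 3761/5000 ≈ 0.752200

1 1/2 4819/5000
2 1 373/400
3 3/2 8963/10000
4 2 847/1000
5 5/2 4223/5000
6 3 8127/10000
7 7/2 399/500
8 4 3761/5000
DF(2y) = 847/1000 ≈ 0.847000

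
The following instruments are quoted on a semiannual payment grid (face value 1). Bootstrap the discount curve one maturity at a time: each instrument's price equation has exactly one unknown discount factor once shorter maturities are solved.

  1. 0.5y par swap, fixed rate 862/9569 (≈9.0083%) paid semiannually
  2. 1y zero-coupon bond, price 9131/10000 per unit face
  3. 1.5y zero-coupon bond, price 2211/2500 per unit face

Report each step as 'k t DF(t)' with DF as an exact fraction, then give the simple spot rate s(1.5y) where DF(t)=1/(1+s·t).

1 1/2 9569/10000
2 1 9131/10000
3 3/2 2211/2500
s(1.5y) = (1/(2211/2500) − 1)/(3/2) = 578/6633 ≈ 8.7140%

step 1 [0.5y] swap r/2=431/9569: DF=(1 − 431/9569·(0))/(1+431/9569) = 9569/10000 ≈ 0.956900
step 2 [1y] zero: DF = P = 9131/10000 ≈ 0.913100
step 3 [1.5y] zero: DF = P = 2211/2500 ≈ 0.884400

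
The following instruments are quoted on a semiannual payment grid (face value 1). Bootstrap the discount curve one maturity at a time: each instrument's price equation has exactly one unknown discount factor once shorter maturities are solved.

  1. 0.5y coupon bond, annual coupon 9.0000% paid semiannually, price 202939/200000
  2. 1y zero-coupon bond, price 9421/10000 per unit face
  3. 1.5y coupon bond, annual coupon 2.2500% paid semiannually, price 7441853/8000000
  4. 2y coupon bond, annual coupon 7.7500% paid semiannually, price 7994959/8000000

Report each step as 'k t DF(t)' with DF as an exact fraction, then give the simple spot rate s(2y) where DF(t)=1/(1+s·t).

1 1/2 971/1000
2 1 9421/10000
3 3/2 4493/5000
4 2 2143/2500
s(2y) = (1/(2143/2500) − 1)/(2) = 357/4286 ≈ 8.3294%

step 1 [0.5y] bond c/2=9/200: DF=(202939/200000 − 9/200·(0))/(1+9/200) = 971/1000 ≈ 0.971000
step 2 [1y] zero: DF = P = 9421/10000 ≈ 0.942100
step 3 [1.5y] bond c/2=9/800: DF=(7441853/8000000 − 9/800·(0.971000+0.942100))/(1+9/800) = 4493/5000 ≈ 0.898600
step 4 [2y] bond c/2=31/800: DF=(7994959/8000000 − 31/800·(0.971000+0.942100+0.898600))/(1+31/800) = 2143/2500 ≈ 0.857200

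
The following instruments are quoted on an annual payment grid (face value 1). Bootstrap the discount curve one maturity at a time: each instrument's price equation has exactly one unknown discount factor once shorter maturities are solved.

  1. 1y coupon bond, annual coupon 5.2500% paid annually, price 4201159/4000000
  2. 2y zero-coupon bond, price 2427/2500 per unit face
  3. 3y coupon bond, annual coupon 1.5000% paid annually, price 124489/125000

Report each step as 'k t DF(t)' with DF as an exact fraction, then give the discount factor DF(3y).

step 1 [1y] bond c/1=21/400: DF=(4201159/4000000 − 21/400·(0))/(1+21/400) = 9979/10000 ≈ 0.997900
step 2 [2y] zero: DF = P = 2427/2500 ≈ 0.970800
step 3 [3y] bond c/1=3/200: DF=(124489/125000 − 3/200·(0.997900+0.970800))/(1+3/200) = 9521/10000 ≈ 0.952100

1 1 9979/10000
2 2 2427/2500
3 3 9521/10000
DF(3y) = 9521/10000 ≈ 0.952100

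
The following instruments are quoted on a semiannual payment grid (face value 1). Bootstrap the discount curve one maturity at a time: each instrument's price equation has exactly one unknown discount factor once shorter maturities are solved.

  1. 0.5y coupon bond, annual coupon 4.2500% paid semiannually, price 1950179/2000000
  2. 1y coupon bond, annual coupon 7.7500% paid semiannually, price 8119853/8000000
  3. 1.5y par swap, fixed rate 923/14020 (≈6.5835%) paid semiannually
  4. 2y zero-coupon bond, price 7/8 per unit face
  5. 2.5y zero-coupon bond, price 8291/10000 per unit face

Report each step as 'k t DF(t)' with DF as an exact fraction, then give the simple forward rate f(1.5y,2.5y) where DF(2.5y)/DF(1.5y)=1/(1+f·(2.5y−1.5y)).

1 1/2 2387/2500
2 1 1883/2000
3 3/2 9077/10000
4 2 7/8
5 5/2 8291/10000
f(1.5y,2.5y) = ((9077/10000)/(8291/10000) − 1)/(1) = 786/8291 ≈ 9.4802%

step 1 [0.5y] bond c/2=17/800: DF=(1950179/2000000 − 17/800·(0))/(1+17/800) = 2387/2500 ≈ 0.954800
step 2 [1y] bond c/2=31/800: DF=(8119853/8000000 − 31/800·(0.954800))/(1+31/800) = 1883/2000 ≈ 0.941500
step 3 [1.5y] swap r/2=923/28040: DF=(1 − 923/28040·(0.954800+0.941500))/(1+923/28040) = 9077/10000 ≈ 0.907700
step 4 [2y] zero: DF = P = 7/8 ≈ 0.875000
step 5 [2.5y] zero: DF = P = 8291/10000 ≈ 0.829100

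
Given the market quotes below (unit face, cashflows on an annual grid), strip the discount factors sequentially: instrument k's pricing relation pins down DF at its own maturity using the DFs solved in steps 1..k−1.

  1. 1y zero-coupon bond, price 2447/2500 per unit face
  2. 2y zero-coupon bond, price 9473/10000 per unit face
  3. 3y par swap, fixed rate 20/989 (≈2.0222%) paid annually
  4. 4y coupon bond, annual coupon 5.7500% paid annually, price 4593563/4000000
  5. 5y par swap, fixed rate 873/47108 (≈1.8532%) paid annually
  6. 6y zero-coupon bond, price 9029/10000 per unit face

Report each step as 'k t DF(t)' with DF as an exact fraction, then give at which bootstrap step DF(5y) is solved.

1 1 2447/2500
2 2 9473/10000
3 3 471/500
4 4 93/100
5 5 9127/10000
6 6 9029/10000
DF(5y) is solved at step 5

step 1 [1y] zero: DF = P = 2447/2500 ≈ 0.978800
step 2 [2y] zero: DF = P = 9473/10000 ≈ 0.947300
step 3 [3y] swap r/1=20/989: DF=(1 − 20/989·(0.978800+0.947300))/(1+20/989) = 471/500 ≈ 0.942000
step 4 [4y] bond c/1=23/400: DF=(4593563/4000000 − 23/400·(0.978800+0.947300+0.942000))/(1+23/400) = 93/100 ≈ 0.930000
step 5 [5y] swap r/1=873/47108: DF=(1 − 873/47108·(0.978800+0.947300+0.942000+0.930000))/(1+873/47108) = 9127/10000 ≈ 0.912700
step 6 [6y] zero: DF = P = 9029/10000 ≈ 0.902900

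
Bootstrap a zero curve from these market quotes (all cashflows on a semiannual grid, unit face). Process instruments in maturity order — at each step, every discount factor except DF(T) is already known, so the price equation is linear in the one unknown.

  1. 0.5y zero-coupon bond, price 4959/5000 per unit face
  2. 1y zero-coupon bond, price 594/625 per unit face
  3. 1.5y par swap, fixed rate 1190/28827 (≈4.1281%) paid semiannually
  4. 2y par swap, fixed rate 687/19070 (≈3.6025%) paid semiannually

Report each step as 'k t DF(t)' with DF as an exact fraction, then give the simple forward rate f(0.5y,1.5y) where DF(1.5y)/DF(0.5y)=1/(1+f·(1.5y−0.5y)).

1 1/2 4959/5000
2 1 594/625
3 3/2 1881/2000
4 2 9313/10000
f(0.5y,1.5y) = ((4959/5000)/(1881/2000) − 1)/(1) = 3/55 ≈ 5.4545%

step 1 [0.5y] zero: DF = P = 4959/5000 ≈ 0.991800
step 2 [1y] zero: DF = P = 594/625 ≈ 0.950400
step 3 [1.5y] swap r/2=595/28827: DF=(1 − 595/28827·(0.991800+0.950400))/(1+595/28827) = 1881/2000 ≈ 0.940500
step 4 [2y] swap r/2=687/38140: DF=(1 − 687/38140·(0.991800+0.950400+0.940500))/(1+687/38140) = 9313/10000 ≈ 0.931300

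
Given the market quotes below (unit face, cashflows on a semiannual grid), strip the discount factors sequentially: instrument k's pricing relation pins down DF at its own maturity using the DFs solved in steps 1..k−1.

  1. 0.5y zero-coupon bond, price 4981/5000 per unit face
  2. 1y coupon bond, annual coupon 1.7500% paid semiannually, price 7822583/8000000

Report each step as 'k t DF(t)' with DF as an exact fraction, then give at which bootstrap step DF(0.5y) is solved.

step 1 [0.5y] zero: DF = P = 4981/5000 ≈ 0.996200
step 2 [1y] bond c/2=7/800: DF=(7822583/8000000 − 7/800·(0.996200))/(1+7/800) = 9607/10000 ≈ 0.960700

1 1/2 4981/5000
2 1 9607/10000
DF(0.5y) is solved at step 1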